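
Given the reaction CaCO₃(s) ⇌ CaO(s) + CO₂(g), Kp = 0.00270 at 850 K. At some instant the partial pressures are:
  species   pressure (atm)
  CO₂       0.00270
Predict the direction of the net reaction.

(CaCO₃, CaO are pure solids — omitted from Qp.)
Qp = P(CO₂) = 0.00270
Qp = 0.00270 = Kp, so the system is already at equilibrium.

neither direction; the system is at equilibrium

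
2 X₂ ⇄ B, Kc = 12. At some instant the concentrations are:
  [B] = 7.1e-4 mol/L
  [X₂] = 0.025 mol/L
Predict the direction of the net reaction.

Qc = [B] / [X₂]² = (7.1e-4) / (0.025)² = 1.1
Qc = 1.1 < Kc = 12, so the forward reaction proceeds.

to the right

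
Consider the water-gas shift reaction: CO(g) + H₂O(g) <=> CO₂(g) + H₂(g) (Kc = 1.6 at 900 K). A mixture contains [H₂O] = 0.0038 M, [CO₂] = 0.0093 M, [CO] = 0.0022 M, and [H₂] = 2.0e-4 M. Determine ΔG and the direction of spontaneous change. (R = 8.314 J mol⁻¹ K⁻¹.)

Qc = [CO₂]·[H₂] / ([CO]·[H₂O]) = (0.0093)·(2.0e-4) / ((0.0022)·(0.0038)) = 0.222
ΔG = RT ln(Qc/Kc) = (8.314 J mol⁻¹ K⁻¹)(900 K) × ln(0.222/1.6)
   = (7.483 kJ/mol)(-1.975) = -14.8 kJ/mol
ΔG < 0, so the forward reaction is spontaneous (proceeds forward).

ΔG = -14.8 kJ/mol; the forward reaction is spontaneous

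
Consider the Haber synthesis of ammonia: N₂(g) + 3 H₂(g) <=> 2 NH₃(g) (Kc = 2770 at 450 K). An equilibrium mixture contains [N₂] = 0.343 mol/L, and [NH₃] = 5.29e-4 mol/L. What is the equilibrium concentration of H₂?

[H₂] = 6.65e-4 mol/L

At equilibrium, Kc = [NH₃]² / ([N₂]·[H₂]³) = 2770.
(5.29e-4)² / ((0.343)·([H₂])³) = 2770
[H₂]³ = 2.95e-10 ⇒ [H₂] = 6.65e-4 mol/L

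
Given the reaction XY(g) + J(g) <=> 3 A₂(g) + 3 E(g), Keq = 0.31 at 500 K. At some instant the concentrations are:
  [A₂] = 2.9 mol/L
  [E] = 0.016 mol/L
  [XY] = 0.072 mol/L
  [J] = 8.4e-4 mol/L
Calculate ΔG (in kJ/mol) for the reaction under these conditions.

ΔG = 6.95 kJ/mol

Q = [A₂]³·[E]³ / ([XY]·[J]) = (2.9)³·(0.016)³ / ((0.072)·(8.4e-4)) = 1.65
ΔG = RT ln(Q/Keq) = (8.314 J mol⁻¹ K⁻¹)(500 K) × ln(1.65/0.31)
   = (4.157 kJ/mol)(1.672) = 6.95 kJ/mol
ΔG > 0, so the forward reaction is non-spontaneous (proceeds in reverse).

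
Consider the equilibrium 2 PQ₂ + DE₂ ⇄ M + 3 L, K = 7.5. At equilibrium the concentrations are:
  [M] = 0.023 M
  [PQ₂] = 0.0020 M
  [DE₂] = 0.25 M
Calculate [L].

[L] = 0.069 M

At equilibrium, K = [M]·[L]³ / ([PQ₂]²·[DE₂]) = 7.5.
(0.023)·([L])³ / ((0.0020)²·(0.25)) = 7.5
[L]³ = 3.26e-4 ⇒ [L] = 0.069 M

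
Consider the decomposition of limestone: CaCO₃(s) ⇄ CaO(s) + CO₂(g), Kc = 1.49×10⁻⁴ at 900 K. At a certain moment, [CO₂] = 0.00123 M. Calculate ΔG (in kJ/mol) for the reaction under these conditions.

(CaCO₃, CaO are pure solids — omitted from Qc.)
Qc = [CO₂] = 0.00123
ΔG = RT ln(Qc/Kc) = (8.314 J mol⁻¹ K⁻¹)(900 K) × ln(0.00123/1.49×10⁻⁴)
   = (7.483 kJ/mol)(2.111) = 15.8 kJ/mol
ΔG > 0, so the forward reaction is non-spontaneous (proceeds in reverse).

ΔG = 15.8 kJ/mol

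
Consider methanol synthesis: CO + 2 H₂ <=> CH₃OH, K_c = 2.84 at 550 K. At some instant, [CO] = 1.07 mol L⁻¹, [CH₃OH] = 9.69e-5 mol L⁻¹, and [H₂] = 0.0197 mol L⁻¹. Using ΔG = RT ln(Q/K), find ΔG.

Q_c = [CH₃OH] / ([CO]·[H₂]²) = (9.69e-5) / ((1.07)·(0.0197)²) = 0.233
ΔG = RT ln(Q_c/K_c) = (8.314 J mol⁻¹ K⁻¹)(550 K) × ln(0.233/2.84)
   = (4.573 kJ/mol)(-2.501) = -11.4 kJ/mol
ΔG < 0, so the forward reaction is spontaneous (proceeds forward).

ΔG = -11.4 kJ/mol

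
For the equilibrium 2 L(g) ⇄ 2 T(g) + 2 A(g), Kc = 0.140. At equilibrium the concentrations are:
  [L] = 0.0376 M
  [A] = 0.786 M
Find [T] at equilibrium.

At equilibrium, Kc = [T]²·[A]² / [L]² = 0.140.
([T])²·(0.786)² / (0.0376)² = 0.140
[T]² = 3.20e-4 ⇒ [T] = 0.0179 M

[T] = 0.0179 M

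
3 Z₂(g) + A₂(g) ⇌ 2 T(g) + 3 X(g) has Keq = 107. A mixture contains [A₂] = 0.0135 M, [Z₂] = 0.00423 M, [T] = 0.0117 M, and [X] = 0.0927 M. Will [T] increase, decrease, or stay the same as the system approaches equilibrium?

Q = [T]²·[X]³ / ([Z₂]³·[A₂]) = (0.0117)²·(0.0927)³ / ((0.00423)³·(0.0135)) = 107
Q = 107 = Keq; the system is at equilibrium.

stay the same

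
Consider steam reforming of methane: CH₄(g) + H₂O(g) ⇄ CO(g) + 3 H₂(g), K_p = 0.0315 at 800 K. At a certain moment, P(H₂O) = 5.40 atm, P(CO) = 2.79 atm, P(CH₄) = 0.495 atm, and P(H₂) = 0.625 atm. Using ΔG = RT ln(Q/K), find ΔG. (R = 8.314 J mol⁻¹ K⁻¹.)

Q_p = P(CO)·P(H₂)³ / (P(CH₄)·P(H₂O)) = (2.79)·(0.625)³ / ((0.495)·(5.40)) = 0.255
ΔG = RT ln(Q_p/K_p) = (8.314 J mol⁻¹ K⁻¹)(800 K) × ln(0.255/0.0315)
   = (6.651 kJ/mol)(2.091) = 13.9 kJ/mol
ΔG > 0, so the forward reaction is non-spontaneous (proceeds in reverse).

ΔG = 13.9 kJ/mol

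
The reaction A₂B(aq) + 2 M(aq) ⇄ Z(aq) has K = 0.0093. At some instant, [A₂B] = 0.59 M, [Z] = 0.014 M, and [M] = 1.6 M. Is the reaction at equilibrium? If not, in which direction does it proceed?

at equilibrium

Q = [Z] / ([A₂B]·[M]²) = (0.014) / ((0.59)·(1.6)²) = 0.0093
Q = 0.0093 = K, so the system is already at equilibrium.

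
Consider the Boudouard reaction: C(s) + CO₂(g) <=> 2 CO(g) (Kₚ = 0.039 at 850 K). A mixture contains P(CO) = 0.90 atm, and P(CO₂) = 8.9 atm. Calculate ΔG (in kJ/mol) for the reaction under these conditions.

ΔG = 5.99 kJ/mol

(C is a pure solid — omitted from Qₚ.)
Qₚ = P(CO)² / P(CO₂) = (0.90)² / (8.9) = 0.0910
ΔG = RT ln(Qₚ/Kₚ) = (8.314 J mol⁻¹ K⁻¹)(850 K) × ln(0.0910/0.039)
   = (7.067 kJ/mol)(0.8473) = 5.99 kJ/mol
ΔG > 0, so the forward reaction is non-spontaneous (proceeds in reverse).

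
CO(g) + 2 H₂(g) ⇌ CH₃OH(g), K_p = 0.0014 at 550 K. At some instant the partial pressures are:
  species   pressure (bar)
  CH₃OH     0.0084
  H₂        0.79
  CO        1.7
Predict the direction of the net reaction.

reverse (toward reactants)

Q_p = P(CH₃OH) / (P(CO)·P(H₂)²) = (0.0084) / ((1.7)·(0.79)²) = 0.0079
Q_p = 0.0079 > K_p = 0.0014, so the reverse reaction proceeds.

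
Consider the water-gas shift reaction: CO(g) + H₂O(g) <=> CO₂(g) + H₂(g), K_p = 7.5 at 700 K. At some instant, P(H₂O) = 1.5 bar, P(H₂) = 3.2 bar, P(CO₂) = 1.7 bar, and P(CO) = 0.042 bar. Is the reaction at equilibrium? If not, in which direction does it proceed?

Q_p = P(CO₂)·P(H₂) / (P(CO)·P(H₂O)) = (1.7)·(3.2) / ((0.042)·(1.5)) = 86
Q_p = 86 > K_p = 7.5, so the reverse reaction proceeds.

to the left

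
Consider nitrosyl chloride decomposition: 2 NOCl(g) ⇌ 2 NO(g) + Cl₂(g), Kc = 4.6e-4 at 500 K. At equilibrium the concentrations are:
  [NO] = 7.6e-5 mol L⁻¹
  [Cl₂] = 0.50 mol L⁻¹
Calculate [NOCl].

At equilibrium, Kc = [NO]²·[Cl₂] / [NOCl]² = 4.6e-4.
(7.6e-5)²·(0.50) / ([NOCl])² = 4.6e-4
[NOCl]² = 6.28e-6 ⇒ [NOCl] = 0.0025 mol L⁻¹

[NOCl] = 0.0025 mol L⁻¹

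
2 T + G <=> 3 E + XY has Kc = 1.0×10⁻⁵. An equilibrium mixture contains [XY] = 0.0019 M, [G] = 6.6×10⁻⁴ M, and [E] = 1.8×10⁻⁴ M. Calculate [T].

[T] = 0.0013 M

At equilibrium, Kc = [E]³·[XY] / ([T]²·[G]) = 1.0×10⁻⁵.
(1.8×10⁻⁴)³·(0.0019) / (([T])²·(6.6×10⁻⁴)) = 1.0×10⁻⁵
[T]² = 1.68×10⁻⁶ ⇒ [T] = 0.0013 M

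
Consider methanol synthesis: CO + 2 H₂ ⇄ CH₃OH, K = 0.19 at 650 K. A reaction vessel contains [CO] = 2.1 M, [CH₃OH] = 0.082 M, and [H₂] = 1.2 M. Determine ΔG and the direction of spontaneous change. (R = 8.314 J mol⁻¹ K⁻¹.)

ΔG = -10.5 kJ/mol; the forward reaction is spontaneous

Q = [CH₃OH] / ([CO]·[H₂]²) = (0.082) / ((2.1)·(1.2)²) = 0.0271
ΔG = RT ln(Q/K) = (8.314 J mol⁻¹ K⁻¹)(650 K) × ln(0.0271/0.19)
   = (5.404 kJ/mol)(-1.947) = -10.5 kJ/mol
ΔG < 0, so the forward reaction is spontaneous (proceeds forward).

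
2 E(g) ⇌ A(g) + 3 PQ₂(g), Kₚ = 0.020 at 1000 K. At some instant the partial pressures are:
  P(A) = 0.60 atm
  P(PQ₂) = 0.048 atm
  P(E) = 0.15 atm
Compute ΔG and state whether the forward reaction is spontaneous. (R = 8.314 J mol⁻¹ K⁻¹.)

Qₚ = P(A)·P(PQ₂)³ / P(E)² = (0.60)·(0.048)³ / (0.15)² = 0.00295
ΔG = RT ln(Qₚ/Kₚ) = (8.314 J mol⁻¹ K⁻¹)(1000 K) × ln(0.00295/0.020)
   = (8.314 kJ/mol)(-1.914) = -15.9 kJ/mol
ΔG < 0, so the forward reaction is spontaneous (proceeds forward).

ΔG = -15.9 kJ/mol; the forward reaction is spontaneous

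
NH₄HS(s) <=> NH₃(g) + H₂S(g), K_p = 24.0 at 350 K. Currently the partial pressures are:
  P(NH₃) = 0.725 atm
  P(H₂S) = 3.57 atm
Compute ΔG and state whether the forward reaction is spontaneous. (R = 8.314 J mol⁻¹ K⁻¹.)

(NH₄HS is a pure solid — omitted from Q_p.)
Q_p = P(NH₃)·P(H₂S) = (0.725)·(3.57) = 2.59
ΔG = RT ln(Q_p/K_p) = (8.314 J mol⁻¹ K⁻¹)(350 K) × ln(2.59/24.0)
   = (2.910 kJ/mol)(-2.226) = -6.48 kJ/mol
ΔG < 0, so the forward reaction is spontaneous (proceeds forward).

ΔG = -6.48 kJ/mol; the forward reaction is spontaneous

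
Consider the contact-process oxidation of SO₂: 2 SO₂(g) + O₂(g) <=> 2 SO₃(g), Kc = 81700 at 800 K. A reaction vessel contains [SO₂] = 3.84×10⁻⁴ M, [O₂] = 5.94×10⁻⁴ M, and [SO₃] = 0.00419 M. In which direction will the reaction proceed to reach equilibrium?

Qc = [SO₃]² / ([SO₂]²·[O₂]) = (0.00419)² / ((3.84×10⁻⁴)²·(5.94×10⁻⁴)) = 2.00×10⁵
Qc = 2.00×10⁵ > Kc = 81700, so the reverse reaction proceeds.

in the reverse direction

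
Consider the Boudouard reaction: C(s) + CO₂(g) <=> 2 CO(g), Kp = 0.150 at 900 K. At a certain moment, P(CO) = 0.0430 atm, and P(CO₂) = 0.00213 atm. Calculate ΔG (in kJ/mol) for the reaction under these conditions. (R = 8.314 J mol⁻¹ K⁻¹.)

(C is a pure solid — omitted from Qp.)
Qp = P(CO)² / P(CO₂) = (0.0430)² / (0.00213) = 0.868
ΔG = RT ln(Qp/Kp) = (8.314 J mol⁻¹ K⁻¹)(900 K) × ln(0.868/0.150)
   = (7.483 kJ/mol)(1.756) = 13.1 kJ/mol
ΔG > 0, so the forward reaction is non-spontaneous (proceeds in reverse).

ΔG = 13.1 kJ/mol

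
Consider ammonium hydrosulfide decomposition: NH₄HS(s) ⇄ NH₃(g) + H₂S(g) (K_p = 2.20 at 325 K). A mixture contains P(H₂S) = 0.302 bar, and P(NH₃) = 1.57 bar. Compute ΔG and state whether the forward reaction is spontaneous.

(NH₄HS is a pure solid — omitted from Q_p.)
Q_p = P(NH₃)·P(H₂S) = (1.57)·(0.302) = 0.474
ΔG = RT ln(Q_p/K_p) = (8.314 J mol⁻¹ K⁻¹)(325 K) × ln(0.474/2.20)
   = (2.702 kJ/mol)(-1.535) = -4.15 kJ/mol
ΔG < 0, so the forward reaction is spontaneous (proceeds forward).

ΔG = -4.15 kJ/mol; the forward reaction is spontaneous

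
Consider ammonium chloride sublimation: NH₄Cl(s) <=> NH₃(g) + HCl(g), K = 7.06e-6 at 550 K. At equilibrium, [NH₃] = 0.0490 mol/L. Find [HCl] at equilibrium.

(NH₄Cl is a pure solid — omitted from K.)
At equilibrium, K = [NH₃]·[HCl] = 7.06e-6.
(0.0490)·([HCl]) = 7.06e-6
[HCl] = 1.44e-4 mol/L

[HCl] = 1.44e-4 mol/L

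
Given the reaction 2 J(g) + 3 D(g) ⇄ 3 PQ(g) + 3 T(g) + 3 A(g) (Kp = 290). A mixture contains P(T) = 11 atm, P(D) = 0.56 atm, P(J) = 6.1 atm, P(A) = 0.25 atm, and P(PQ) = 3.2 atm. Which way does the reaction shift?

toward products

Qp = P(PQ)³·P(T)³·P(A)³ / (P(J)²·P(D)³) = (3.2)³·(11)³·(0.25)³ / ((6.1)²·(0.56)³) = 100
Qp = 100 < Kp = 290, so the forward reaction proceeds.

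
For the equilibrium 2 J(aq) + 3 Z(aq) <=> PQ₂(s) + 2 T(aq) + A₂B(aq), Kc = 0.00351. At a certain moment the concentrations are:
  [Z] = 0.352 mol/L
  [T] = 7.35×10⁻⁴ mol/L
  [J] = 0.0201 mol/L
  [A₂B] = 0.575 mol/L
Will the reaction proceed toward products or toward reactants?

in the reverse direction

(PQ₂ is a pure solid — omitted from Qc.)
Qc = [T]²·[A₂B] / ([J]²·[Z]³) = (7.35×10⁻⁴)²·(0.575) / ((0.0201)²·(0.352)³) = 0.0176
Qc = 0.0176 > Kc = 0.00351, so the reverse reaction proceeds.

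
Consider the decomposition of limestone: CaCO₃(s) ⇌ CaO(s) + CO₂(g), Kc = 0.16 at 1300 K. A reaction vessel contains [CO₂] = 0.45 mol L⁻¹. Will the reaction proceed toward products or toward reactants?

(CaCO₃, CaO are pure solids — omitted from Qc.)
Qc = [CO₂] = 0.45
Qc = 0.45 > Kc = 0.16, so the reverse reaction proceeds.

in the reverse direction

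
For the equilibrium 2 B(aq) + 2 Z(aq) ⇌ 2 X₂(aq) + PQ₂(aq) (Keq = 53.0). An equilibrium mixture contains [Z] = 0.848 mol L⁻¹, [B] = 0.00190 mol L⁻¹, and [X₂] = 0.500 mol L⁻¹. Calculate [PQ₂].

[PQ₂] = 5.50×10⁻⁴ mol L⁻¹

At equilibrium, Keq = [X₂]²·[PQ₂] / ([B]²·[Z]²) = 53.0.
(0.500)²·([PQ₂]) / ((0.00190)²·(0.848)²) = 53.0
[PQ₂] = 5.50×10⁻⁴ mol L⁻¹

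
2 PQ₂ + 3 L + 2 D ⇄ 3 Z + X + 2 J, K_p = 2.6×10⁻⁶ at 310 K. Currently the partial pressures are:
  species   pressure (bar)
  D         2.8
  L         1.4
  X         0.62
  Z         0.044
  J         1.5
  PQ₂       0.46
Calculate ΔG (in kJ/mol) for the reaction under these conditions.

ΔG = 5.94 kJ/mol

Q_p = P(Z)³·P(X)·P(J)² / (P(PQ₂)²·P(L)³·P(D)²) = (0.044)³·(0.62)·(1.5)² / ((0.46)²·(1.4)³·(2.8)²) = 2.61×10⁻⁵
ΔG = RT ln(Q_p/K_p) = (8.314 J mol⁻¹ K⁻¹)(310 K) × ln(2.61×10⁻⁵/2.6×10⁻⁶)
   = (2.577 kJ/mol)(2.306) = 5.94 kJ/mol
ΔG > 0, so the forward reaction is non-spontaneous (proceeds in reverse).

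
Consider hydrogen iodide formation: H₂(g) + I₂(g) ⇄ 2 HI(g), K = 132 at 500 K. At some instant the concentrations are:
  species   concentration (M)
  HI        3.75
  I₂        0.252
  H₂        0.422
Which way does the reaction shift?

Q = [HI]² / ([H₂]·[I₂]) = (3.75)² / ((0.422)·(0.252)) = 132
Q = 132 = K, so the system is already at equilibrium.

at equilibrium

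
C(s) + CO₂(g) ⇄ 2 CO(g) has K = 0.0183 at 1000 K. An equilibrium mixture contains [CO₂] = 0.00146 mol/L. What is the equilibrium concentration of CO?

(C is a pure solid — omitted from K.)
At equilibrium, K = [CO]² / [CO₂] = 0.0183.
([CO])² / (0.00146) = 0.0183
[CO]² = 2.67×10⁻⁵ ⇒ [CO] = 0.00517 mol/L

[CO] = 0.00517 mol/L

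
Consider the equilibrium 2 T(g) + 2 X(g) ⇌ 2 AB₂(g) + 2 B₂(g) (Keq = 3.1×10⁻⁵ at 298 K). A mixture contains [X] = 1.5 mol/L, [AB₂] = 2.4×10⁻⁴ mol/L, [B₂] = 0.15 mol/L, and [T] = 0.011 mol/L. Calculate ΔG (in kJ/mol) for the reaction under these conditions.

Q = [AB₂]²·[B₂]² / ([T]²·[X]²) = (2.4×10⁻⁴)²·(0.15)² / ((0.011)²·(1.5)²) = 4.76×10⁻⁶
ΔG = RT ln(Q/Keq) = (8.314 J mol⁻¹ K⁻¹)(298 K) × ln(4.76×10⁻⁶/3.1×10⁻⁵)
   = (2.478 kJ/mol)(-1.874) = -4.64 kJ/mol
ΔG < 0, so the forward reaction is spontaneous (proceeds forward).

ΔG = -4.64 kJ/mol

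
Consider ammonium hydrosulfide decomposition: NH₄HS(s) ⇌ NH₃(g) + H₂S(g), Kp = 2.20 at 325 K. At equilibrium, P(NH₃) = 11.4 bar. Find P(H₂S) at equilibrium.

(NH₄HS is a pure solid — omitted from Kp.)
At equilibrium, Kp = P(NH₃)·P(H₂S) = 2.20.
(11.4)·(P(H₂S)) = 2.20
P(H₂S) = 0.193 bar

P(H₂S) = 0.193 bar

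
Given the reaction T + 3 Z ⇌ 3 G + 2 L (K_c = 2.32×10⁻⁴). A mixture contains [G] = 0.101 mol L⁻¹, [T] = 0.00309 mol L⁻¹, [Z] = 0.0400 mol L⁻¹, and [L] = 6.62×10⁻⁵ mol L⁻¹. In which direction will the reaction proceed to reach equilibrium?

toward products

Q_c = [G]³·[L]² / ([T]·[Z]³) = (0.101)³·(6.62×10⁻⁵)² / ((0.00309)·(0.0400)³) = 2.28×10⁻⁵
Q_c = 2.28×10⁻⁵ < K_c = 2.32×10⁻⁴, so the forward reaction proceeds.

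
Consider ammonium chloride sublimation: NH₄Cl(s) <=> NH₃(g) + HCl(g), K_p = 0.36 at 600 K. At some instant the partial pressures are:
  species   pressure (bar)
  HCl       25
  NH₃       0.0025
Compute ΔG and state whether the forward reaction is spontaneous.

ΔG = -8.73 kJ/mol; the forward reaction is spontaneous

(NH₄Cl is a pure solid — omitted from Q_p.)
Q_p = P(NH₃)·P(HCl) = (0.0025)·(25) = 0.0625
ΔG = RT ln(Q_p/K_p) = (8.314 J mol⁻¹ K⁻¹)(600 K) × ln(0.0625/0.36)
   = (4.988 kJ/mol)(-1.751) = -8.73 kJ/mol
ΔG < 0, so the forward reaction is spontaneous (proceeds forward).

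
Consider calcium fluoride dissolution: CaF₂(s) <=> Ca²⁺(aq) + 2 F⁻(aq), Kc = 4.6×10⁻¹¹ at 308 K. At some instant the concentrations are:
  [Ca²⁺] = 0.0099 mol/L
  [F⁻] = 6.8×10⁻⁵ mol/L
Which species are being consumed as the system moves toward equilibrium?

(CaF₂ is a pure solid — omitted from Qc.)
Qc = [Ca²⁺]·[F⁻]² = (0.0099)·(6.8×10⁻⁵)² = 4.6×10⁻¹¹
Qc = 4.6×10⁻¹¹ = Kc; the system is at equilibrium.

none (at equilibrium)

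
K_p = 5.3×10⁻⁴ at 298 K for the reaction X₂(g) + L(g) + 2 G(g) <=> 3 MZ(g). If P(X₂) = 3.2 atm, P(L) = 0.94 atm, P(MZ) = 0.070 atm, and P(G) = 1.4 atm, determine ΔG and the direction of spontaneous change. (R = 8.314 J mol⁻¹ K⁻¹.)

ΔG = -5.47 kJ/mol; the forward reaction is spontaneous

Q_p = P(MZ)³ / (P(X₂)·P(L)·P(G)²) = (0.070)³ / ((3.2)·(0.94)·(1.4)²) = 5.82×10⁻⁵
ΔG = RT ln(Q_p/K_p) = (8.314 J mol⁻¹ K⁻¹)(298 K) × ln(5.82×10⁻⁵/5.3×10⁻⁴)
   = (2.478 kJ/mol)(-2.209) = -5.47 kJ/mol
ΔG < 0, so the forward reaction is spontaneous (proceeds forward).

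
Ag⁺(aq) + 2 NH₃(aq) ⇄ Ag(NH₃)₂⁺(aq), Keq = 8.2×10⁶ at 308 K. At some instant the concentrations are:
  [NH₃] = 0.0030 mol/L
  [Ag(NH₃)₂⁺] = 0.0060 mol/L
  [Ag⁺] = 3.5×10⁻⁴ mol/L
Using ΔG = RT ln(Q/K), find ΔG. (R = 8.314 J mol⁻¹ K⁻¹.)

ΔG = -3.74 kJ/mol

Q = [Ag(NH₃)₂⁺] / ([Ag⁺]·[NH₃]²) = (0.0060) / ((3.5×10⁻⁴)·(0.0030)²) = 1.90×10⁶
ΔG = RT ln(Q/Keq) = (8.314 J mol⁻¹ K⁻¹)(308 K) × ln(1.90×10⁶/8.2×10⁶)
   = (2.561 kJ/mol)(-1.462) = -3.74 kJ/mol
ΔG < 0, so the forward reaction is spontaneous (proceeds forward).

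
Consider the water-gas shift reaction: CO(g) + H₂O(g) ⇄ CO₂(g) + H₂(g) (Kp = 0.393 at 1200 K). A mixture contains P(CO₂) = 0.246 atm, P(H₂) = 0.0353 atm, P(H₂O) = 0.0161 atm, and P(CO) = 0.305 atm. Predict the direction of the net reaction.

toward reactants

Qp = P(CO₂)·P(H₂) / (P(CO)·P(H₂O)) = (0.246)·(0.0353) / ((0.305)·(0.0161)) = 1.77
Qp = 1.77 > Kp = 0.393, so the reverse reaction proceeds.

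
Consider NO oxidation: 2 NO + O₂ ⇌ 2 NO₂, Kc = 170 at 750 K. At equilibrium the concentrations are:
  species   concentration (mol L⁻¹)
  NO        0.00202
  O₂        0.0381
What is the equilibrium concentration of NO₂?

At equilibrium, Kc = [NO₂]² / ([NO]²·[O₂]) = 170.
([NO₂])² / ((0.00202)²·(0.0381)) = 170
[NO₂]² = 2.64×10⁻⁵ ⇒ [NO₂] = 0.00514 mol L⁻¹

[NO₂] = 0.00514 mol L⁻¹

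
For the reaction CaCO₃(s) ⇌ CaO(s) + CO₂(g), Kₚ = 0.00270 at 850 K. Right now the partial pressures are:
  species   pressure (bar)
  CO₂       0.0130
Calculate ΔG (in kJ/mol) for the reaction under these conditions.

(CaCO₃, CaO are pure solids — omitted from Qₚ.)
Qₚ = P(CO₂) = 0.0130
ΔG = RT ln(Qₚ/Kₚ) = (8.314 J mol⁻¹ K⁻¹)(850 K) × ln(0.0130/0.00270)
   = (7.067 kJ/mol)(1.572) = 11.1 kJ/mol
ΔG > 0, so the forward reaction is non-spontaneous (proceeds in reverse).

ΔG = 11.1 kJ/mol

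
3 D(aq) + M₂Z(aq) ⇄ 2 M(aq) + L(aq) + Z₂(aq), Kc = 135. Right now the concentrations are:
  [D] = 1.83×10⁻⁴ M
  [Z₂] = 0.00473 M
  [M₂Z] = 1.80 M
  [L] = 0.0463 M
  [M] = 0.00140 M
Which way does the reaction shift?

in the forward direction

Qc = [M]²·[L]·[Z₂] / ([D]³·[M₂Z]) = (0.00140)²·(0.0463)·(0.00473) / ((1.83×10⁻⁴)³·(1.80)) = 38.9
Qc = 38.9 < Kc = 135, so the forward reaction proceeds.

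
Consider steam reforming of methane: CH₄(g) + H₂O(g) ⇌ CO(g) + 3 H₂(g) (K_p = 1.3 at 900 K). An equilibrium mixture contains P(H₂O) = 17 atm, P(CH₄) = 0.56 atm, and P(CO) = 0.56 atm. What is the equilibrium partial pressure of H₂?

At equilibrium, K_p = P(CO)·P(H₂)³ / (P(CH₄)·P(H₂O)) = 1.3.
(0.56)·(P(H₂))³ / ((0.56)·(17)) = 1.3
P(H₂)³ = 22.1 ⇒ P(H₂) = 2.8 atm

P(H₂) = 2.8 atm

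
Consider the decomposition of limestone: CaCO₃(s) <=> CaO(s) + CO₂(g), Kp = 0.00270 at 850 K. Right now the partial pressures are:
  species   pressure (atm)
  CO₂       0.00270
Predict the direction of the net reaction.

(CaCO₃, CaO are pure solids — omitted from Qp.)
Qp = P(CO₂) = 0.00270
Qp = 0.00270 = Kp, so the system is already at equilibrium.

neither direction; the system is at equilibrium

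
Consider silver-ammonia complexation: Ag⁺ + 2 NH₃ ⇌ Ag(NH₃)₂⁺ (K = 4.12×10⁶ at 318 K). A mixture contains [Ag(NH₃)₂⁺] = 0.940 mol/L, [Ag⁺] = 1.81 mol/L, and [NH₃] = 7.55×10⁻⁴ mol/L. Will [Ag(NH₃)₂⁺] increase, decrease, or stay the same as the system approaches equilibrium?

Q = [Ag(NH₃)₂⁺] / ([Ag⁺]·[NH₃]²) = (0.940) / ((1.81)·(7.55×10⁻⁴)²) = 9.11×10⁵
Q = 9.11×10⁵ < K = 4.12×10⁶: net forward reaction.
Ag(NH₃)₂⁺ is a product, so it increases.

increase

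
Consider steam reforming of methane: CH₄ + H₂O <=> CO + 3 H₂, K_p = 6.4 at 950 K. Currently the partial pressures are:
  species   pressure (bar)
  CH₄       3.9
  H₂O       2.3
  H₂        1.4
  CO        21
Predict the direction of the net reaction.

neither direction; the system is at equilibrium

Q_p = P(CO)·P(H₂)³ / (P(CH₄)·P(H₂O)) = (21)·(1.4)³ / ((3.9)·(2.3)) = 6.4
Q_p = 6.4 = K_p, so the system is already at equilibrium.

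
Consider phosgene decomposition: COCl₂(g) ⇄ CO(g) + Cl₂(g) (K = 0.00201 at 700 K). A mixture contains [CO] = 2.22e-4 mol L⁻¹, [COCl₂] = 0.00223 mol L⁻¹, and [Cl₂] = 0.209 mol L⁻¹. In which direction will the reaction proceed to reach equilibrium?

Q = [CO]·[Cl₂] / [COCl₂] = (2.22e-4)·(0.209) / (0.00223) = 0.0208
Q = 0.0208 > K = 0.00201, so the reverse reaction proceeds.

in the reverse direction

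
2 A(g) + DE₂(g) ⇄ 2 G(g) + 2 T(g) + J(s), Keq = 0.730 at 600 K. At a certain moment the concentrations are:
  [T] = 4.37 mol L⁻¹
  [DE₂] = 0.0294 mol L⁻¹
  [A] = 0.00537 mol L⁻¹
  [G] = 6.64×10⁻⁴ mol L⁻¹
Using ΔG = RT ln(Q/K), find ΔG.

(J is a pure solid — omitted from Q.)
Q = [G]²·[T]² / ([A]²·[DE₂]) = (6.64×10⁻⁴)²·(4.37)² / ((0.00537)²·(0.0294)) = 9.93
ΔG = RT ln(Q/Keq) = (8.314 J mol⁻¹ K⁻¹)(600 K) × ln(9.93/0.730)
   = (4.988 kJ/mol)(2.610) = 13.0 kJ/mol
ΔG > 0, so the forward reaction is non-spontaneous (proceeds in reverse).

ΔG = 13.0 kJ/mol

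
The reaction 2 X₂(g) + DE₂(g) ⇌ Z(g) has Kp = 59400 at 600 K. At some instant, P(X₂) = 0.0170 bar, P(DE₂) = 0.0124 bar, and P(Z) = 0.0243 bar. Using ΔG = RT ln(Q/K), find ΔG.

ΔG = -10.8 kJ/mol

Qp = P(Z) / (P(X₂)²·P(DE₂)) = (0.0243) / ((0.0170)²·(0.0124)) = 6780
ΔG = RT ln(Qp/Kp) = (8.314 J mol⁻¹ K⁻¹)(600 K) × ln(6780/59400)
   = (4.988 kJ/mol)(-2.170) = -10.8 kJ/mol
ΔG < 0, so the forward reaction is spontaneous (proceeds forward).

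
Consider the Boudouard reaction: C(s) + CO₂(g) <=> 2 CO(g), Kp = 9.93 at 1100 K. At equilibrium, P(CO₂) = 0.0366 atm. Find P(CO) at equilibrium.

(C is a pure solid — omitted from Kp.)
At equilibrium, Kp = P(CO)² / P(CO₂) = 9.93.
(P(CO))² / (0.0366) = 9.93
P(CO)² = 0.363 ⇒ P(CO) = 0.603 atm

P(CO) = 0.603 atm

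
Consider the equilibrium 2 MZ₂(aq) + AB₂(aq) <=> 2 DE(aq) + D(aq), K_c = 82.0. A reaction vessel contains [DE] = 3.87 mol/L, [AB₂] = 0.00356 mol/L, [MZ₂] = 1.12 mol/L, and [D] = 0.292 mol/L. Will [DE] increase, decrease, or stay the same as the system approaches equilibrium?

Q_c = [DE]²·[D] / ([MZ₂]²·[AB₂]) = (3.87)²·(0.292) / ((1.12)²·(0.00356)) = 979
Q_c = 979 > K_c = 82.0: net reverse reaction.
DE is a product, so it decreases.

decrease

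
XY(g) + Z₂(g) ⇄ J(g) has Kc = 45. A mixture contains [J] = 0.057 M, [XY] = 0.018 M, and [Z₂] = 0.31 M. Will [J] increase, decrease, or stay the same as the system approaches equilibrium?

Qc = [J] / ([XY]·[Z₂]) = (0.057) / ((0.018)·(0.31)) = 10
Qc = 10 < Kc = 45: net forward reaction.
J is a product, so it increases.

increase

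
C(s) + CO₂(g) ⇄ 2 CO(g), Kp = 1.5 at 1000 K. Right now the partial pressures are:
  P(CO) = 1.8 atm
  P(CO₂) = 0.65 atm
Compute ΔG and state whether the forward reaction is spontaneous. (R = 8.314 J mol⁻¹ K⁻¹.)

(C is a pure solid — omitted from Qp.)
Qp = P(CO)² / P(CO₂) = (1.8)² / (0.65) = 4.98
ΔG = RT ln(Qp/Kp) = (8.314 J mol⁻¹ K⁻¹)(1000 K) × ln(4.98/1.5)
   = (8.314 kJ/mol)(1.200) = 9.98 kJ/mol
ΔG > 0, so the forward reaction is non-spontaneous (proceeds in reverse).

ΔG = 9.98 kJ/mol; the forward reaction is non-spontaneous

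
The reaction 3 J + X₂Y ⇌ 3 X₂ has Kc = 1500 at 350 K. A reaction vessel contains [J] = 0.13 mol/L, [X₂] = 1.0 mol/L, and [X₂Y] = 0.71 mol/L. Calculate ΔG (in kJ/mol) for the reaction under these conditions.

ΔG = -2.47 kJ/mol

Qc = [X₂]³ / ([J]³·[X₂Y]) = (1.0)³ / ((0.13)³·(0.71)) = 641
ΔG = RT ln(Qc/Kc) = (8.314 J mol⁻¹ K⁻¹)(350 K) × ln(641/1500)
   = (2.910 kJ/mol)(-0.8502) = -2.47 kJ/mol
ΔG < 0, so the forward reaction is spontaneous (proceeds forward).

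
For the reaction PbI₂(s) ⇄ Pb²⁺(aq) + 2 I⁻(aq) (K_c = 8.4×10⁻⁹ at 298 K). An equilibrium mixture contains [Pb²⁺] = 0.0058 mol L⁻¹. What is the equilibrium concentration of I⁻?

[I⁻] = 0.0012 mol L⁻¹

(PbI₂ is a pure solid — omitted from K_c.)
At equilibrium, K_c = [Pb²⁺]·[I⁻]² = 8.4×10⁻⁹.
(0.0058)·([I⁻])² = 8.4×10⁻⁹
[I⁻]² = 1.45×10⁻⁶ ⇒ [I⁻] = 0.0012 mol L⁻¹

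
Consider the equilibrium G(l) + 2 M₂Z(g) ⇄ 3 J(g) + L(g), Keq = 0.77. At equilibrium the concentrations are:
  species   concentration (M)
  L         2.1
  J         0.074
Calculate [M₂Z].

[M₂Z] = 0.033 M

(G is a pure liquid — omitted from Keq.)
At equilibrium, Keq = [J]³·[L] / [M₂Z]² = 0.77.
(0.074)³·(2.1) / ([M₂Z])² = 0.77
[M₂Z]² = 0.00111 ⇒ [M₂Z] = 0.033 M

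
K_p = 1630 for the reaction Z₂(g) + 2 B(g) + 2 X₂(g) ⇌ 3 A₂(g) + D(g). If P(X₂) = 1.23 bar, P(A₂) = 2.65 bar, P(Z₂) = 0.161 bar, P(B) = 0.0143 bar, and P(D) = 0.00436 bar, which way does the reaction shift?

Q_p = P(A₂)³·P(D) / (P(Z₂)·P(B)²·P(X₂)²) = (2.65)³·(0.00436) / ((0.161)·(0.0143)²·(1.23)²) = 1630
Q_p = 1630 = K_p, so the system is already at equilibrium.

neither direction; the system is at equilibrium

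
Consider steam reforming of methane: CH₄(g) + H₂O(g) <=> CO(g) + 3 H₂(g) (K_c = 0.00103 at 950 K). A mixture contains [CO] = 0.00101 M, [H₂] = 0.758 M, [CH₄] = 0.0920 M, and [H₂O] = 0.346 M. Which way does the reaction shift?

in the reverse direction

Q_c = [CO]·[H₂]³ / ([CH₄]·[H₂O]) = (0.00101)·(0.758)³ / ((0.0920)·(0.346)) = 0.0138
Q_c = 0.0138 > K_c = 0.00103, so the reverse reaction proceeds.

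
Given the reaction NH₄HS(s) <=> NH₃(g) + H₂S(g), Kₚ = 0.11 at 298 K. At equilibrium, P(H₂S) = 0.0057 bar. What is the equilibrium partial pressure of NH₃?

(NH₄HS is a pure solid — omitted from Kₚ.)
At equilibrium, Kₚ = P(NH₃)·P(H₂S) = 0.11.
(P(NH₃))·(0.0057) = 0.11
P(NH₃) = 19.3 = 19 bar

P(NH₃) = 19 bar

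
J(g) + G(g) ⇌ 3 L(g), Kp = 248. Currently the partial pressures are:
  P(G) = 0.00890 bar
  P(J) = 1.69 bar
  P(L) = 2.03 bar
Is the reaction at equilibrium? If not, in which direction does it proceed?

Qp = P(L)³ / (P(J)·P(G)) = (2.03)³ / ((1.69)·(0.00890)) = 556
Qp = 556 > Kp = 248, so the reverse reaction proceeds.

reverse (toward reactants)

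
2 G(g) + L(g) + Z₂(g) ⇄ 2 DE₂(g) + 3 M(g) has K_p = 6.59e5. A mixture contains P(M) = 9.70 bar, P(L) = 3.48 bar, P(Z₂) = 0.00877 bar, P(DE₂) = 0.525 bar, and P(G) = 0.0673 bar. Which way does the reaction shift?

to the left

Q_p = P(DE₂)²·P(M)³ / (P(G)²·P(L)·P(Z₂)) = (0.525)²·(9.70)³ / ((0.0673)²·(3.48)·(0.00877)) = 1.82e6
Q_p = 1.82e6 > K_p = 6.59e5, so the reverse reaction proceeds.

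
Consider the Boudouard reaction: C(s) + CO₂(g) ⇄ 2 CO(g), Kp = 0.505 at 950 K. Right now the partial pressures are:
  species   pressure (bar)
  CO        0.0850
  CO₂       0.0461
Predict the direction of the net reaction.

toward products

(C is a pure solid — omitted from Qp.)
Qp = P(CO)² / P(CO₂) = (0.0850)² / (0.0461) = 0.157
Qp = 0.157 < Kp = 0.505, so the forward reaction proceeds.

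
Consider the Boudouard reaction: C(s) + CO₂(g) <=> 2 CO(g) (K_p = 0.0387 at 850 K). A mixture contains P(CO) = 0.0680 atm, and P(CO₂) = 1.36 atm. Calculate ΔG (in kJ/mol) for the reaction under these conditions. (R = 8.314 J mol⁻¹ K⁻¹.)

ΔG = -17.2 kJ/mol

(C is a pure solid — omitted from Q_p.)
Q_p = P(CO)² / P(CO₂) = (0.0680)² / (1.36) = 0.00340
ΔG = RT ln(Q_p/K_p) = (8.314 J mol⁻¹ K⁻¹)(850 K) × ln(0.00340/0.0387)
   = (7.067 kJ/mol)(-2.432) = -17.2 kJ/mol
ΔG < 0, so the forward reaction is spontaneous (proceeds forward).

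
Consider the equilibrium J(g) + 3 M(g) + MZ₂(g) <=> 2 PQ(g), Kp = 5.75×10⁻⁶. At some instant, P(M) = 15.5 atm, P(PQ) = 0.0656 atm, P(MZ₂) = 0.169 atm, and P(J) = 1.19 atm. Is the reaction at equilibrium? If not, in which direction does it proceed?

Qp = P(PQ)² / (P(J)·P(M)³·P(MZ₂)) = (0.0656)² / ((1.19)·(15.5)³·(0.169)) = 5.75×10⁻⁶
Qp = 5.75×10⁻⁶ = Kp, so the system is already at equilibrium.

at equilibrium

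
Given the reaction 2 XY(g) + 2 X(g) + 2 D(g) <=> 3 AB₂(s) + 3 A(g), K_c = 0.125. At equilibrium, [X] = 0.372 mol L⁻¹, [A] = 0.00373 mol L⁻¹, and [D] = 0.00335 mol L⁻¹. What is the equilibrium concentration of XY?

[XY] = 0.517 mol L⁻¹

(AB₂ is a pure solid — omitted from K_c.)
At equilibrium, K_c = [A]³ / ([XY]²·[X]²·[D]²) = 0.125.
(0.00373)³ / (([XY])²·(0.372)²·(0.00335)²) = 0.125
[XY]² = 0.267 ⇒ [XY] = 0.517 mol L⁻¹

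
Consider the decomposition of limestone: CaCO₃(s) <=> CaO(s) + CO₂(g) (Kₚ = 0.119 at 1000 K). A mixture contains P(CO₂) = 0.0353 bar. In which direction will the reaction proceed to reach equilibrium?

(CaCO₃, CaO are pure solids — omitted from Qₚ.)
Qₚ = P(CO₂) = 0.0353
Qₚ = 0.0353 < Kₚ = 0.119, so the forward reaction proceeds.

forward (toward products)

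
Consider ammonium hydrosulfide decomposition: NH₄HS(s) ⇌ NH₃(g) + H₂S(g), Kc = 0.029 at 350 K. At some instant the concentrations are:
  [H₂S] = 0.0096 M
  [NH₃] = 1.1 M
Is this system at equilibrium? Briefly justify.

(NH₄HS is a pure solid — omitted from Qc.)
Qc = [NH₃]·[H₂S] = (1.1)·(0.0096) = 0.011
Qc = 0.011 < Kc = 0.029: net forward reaction.

no; Q < K, reaction proceeds forward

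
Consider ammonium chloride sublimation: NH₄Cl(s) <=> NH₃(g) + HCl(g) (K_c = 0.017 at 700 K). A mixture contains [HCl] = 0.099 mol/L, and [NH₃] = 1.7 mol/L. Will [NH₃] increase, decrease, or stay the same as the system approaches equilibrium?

(NH₄Cl is a pure solid — omitted from Q_c.)
Q_c = [NH₃]·[HCl] = (1.7)·(0.099) = 0.17
Q_c = 0.17 > K_c = 0.017: net reverse reaction.
NH₃ is a product, so it decreases.

decrease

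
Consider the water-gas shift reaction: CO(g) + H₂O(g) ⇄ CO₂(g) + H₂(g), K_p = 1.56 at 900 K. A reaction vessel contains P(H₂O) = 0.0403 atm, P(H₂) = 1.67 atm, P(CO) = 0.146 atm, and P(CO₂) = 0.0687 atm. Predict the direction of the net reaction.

reverse (toward reactants)

Q_p = P(CO₂)·P(H₂) / (P(CO)·P(H₂O)) = (0.0687)·(1.67) / ((0.146)·(0.0403)) = 19.5
Q_p = 19.5 > K_p = 1.56, so the reverse reaction proceeds.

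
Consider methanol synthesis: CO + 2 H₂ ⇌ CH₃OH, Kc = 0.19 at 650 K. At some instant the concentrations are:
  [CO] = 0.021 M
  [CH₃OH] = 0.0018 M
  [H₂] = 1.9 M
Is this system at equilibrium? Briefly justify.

no; Q < K, reaction proceeds forward

Qc = [CH₃OH] / ([CO]·[H₂]²) = (0.0018) / ((0.021)·(1.9)²) = 0.024
Qc = 0.024 < Kc = 0.19: net forward reaction.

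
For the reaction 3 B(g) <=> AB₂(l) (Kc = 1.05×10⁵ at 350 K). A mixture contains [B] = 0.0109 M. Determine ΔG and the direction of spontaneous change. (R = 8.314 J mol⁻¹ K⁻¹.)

(AB₂ is a pure liquid — omitted from Qc.)
Qc = 1 / [B]³ = 1 / (0.0109)³ = 7.72×10⁵
ΔG = RT ln(Qc/Kc) = (8.314 J mol⁻¹ K⁻¹)(350 K) × ln(7.72×10⁵/1.05×10⁵)
   = (2.910 kJ/mol)(1.995) = 5.81 kJ/mol
ΔG > 0, so the forward reaction is non-spontaneous (proceeds in reverse).

ΔG = 5.81 kJ/mol; the forward reaction is non-spontaneous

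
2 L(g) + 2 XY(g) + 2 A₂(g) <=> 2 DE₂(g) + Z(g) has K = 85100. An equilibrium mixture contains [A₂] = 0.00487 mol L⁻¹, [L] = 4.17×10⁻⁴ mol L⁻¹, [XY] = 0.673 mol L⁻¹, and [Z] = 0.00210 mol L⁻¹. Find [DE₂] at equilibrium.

At equilibrium, K = [DE₂]²·[Z] / ([L]²·[XY]²·[A₂]²) = 85100.
([DE₂])²·(0.00210) / ((4.17×10⁻⁴)²·(0.673)²·(0.00487)²) = 85100
[DE₂]² = 7.57×10⁻⁵ ⇒ [DE₂] = 0.00870 mol L⁻¹

[DE₂] = 0.00870 mol L⁻¹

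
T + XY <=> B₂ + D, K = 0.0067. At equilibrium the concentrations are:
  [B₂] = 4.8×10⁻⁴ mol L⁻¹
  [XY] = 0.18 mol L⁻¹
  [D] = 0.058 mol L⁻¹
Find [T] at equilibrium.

At equilibrium, K = [B₂]·[D] / ([T]·[XY]) = 0.0067.
(4.8×10⁻⁴)·(0.058) / (([T])·(0.18)) = 0.0067
[T] = 0.0231 = 0.023 mol L⁻¹

[T] = 0.023 mol L⁻¹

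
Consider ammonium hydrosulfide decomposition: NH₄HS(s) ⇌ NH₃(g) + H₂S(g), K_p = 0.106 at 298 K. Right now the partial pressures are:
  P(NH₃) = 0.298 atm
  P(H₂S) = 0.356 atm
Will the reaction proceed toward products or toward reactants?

at equilibrium

(NH₄HS is a pure solid — omitted from Q_p.)
Q_p = P(NH₃)·P(H₂S) = (0.298)·(0.356) = 0.106
Q_p = 0.106 = K_p, so the system is already at equilibrium.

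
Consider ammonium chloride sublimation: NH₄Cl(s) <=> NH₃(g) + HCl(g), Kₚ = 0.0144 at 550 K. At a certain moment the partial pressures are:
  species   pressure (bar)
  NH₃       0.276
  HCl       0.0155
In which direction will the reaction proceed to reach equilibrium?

to the right

(NH₄Cl is a pure solid — omitted from Qₚ.)
Qₚ = P(NH₃)·P(HCl) = (0.276)·(0.0155) = 0.00428
Qₚ = 0.00428 < Kₚ = 0.0144, so the forward reaction proceeds.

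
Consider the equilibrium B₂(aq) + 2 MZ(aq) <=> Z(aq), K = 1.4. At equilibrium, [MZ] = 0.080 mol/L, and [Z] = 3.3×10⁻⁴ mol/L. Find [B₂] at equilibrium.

[B₂] = 0.037 mol/L

At equilibrium, K = [Z] / ([B₂]·[MZ]²) = 1.4.
(3.3×10⁻⁴) / (([B₂])·(0.080)²) = 1.4
[B₂] = 0.0368 = 0.037 mol/L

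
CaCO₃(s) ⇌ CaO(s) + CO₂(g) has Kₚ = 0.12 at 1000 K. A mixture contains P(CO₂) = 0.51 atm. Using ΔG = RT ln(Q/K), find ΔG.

ΔG = 12.0 kJ/mol

(CaCO₃, CaO are pure solids — omitted from Qₚ.)
Qₚ = P(CO₂) = 0.510
ΔG = RT ln(Qₚ/Kₚ) = (8.314 J mol⁻¹ K⁻¹)(1000 K) × ln(0.510/0.12)
   = (8.314 kJ/mol)(1.447) = 12.0 kJ/mol
ΔG > 0, so the forward reaction is non-spontaneous (proceeds in reverse).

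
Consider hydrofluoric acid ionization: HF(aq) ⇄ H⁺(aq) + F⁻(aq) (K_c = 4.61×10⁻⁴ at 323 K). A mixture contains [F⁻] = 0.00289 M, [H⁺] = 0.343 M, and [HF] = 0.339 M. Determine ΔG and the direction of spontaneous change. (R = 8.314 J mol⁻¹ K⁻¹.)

ΔG = 4.96 kJ/mol; the forward reaction is non-spontaneous

Q_c = [H⁺]·[F⁻] / [HF] = (0.343)·(0.00289) / (0.339) = 0.00292
ΔG = RT ln(Q_c/K_c) = (8.314 J mol⁻¹ K⁻¹)(323 K) × ln(0.00292/4.61×10⁻⁴)
   = (2.685 kJ/mol)(1.846) = 4.96 kJ/mol
ΔG > 0, so the forward reaction is non-spontaneous (proceeds in reverse).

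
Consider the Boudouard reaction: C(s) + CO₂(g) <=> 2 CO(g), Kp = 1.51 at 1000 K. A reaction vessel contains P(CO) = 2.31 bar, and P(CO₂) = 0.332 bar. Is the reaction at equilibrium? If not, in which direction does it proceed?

(C is a pure solid — omitted from Qp.)
Qp = P(CO)² / P(CO₂) = (2.31)² / (0.332) = 16.1
Qp = 16.1 > Kp = 1.51, so the reverse reaction proceeds.

toward reactants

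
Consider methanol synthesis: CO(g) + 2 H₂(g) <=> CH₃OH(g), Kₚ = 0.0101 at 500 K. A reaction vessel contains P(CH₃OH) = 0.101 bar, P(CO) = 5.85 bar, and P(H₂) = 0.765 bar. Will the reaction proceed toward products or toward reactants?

Qₚ = P(CH₃OH) / (P(CO)·P(H₂)²) = (0.101) / ((5.85)·(0.765)²) = 0.0295
Qₚ = 0.0295 > Kₚ = 0.0101, so the reverse reaction proceeds.

reverse (toward reactants)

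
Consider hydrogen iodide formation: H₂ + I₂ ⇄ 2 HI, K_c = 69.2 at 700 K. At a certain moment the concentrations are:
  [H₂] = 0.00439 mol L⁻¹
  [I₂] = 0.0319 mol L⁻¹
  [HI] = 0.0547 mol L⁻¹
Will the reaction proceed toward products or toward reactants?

Q_c = [HI]² / ([H₂]·[I₂]) = (0.0547)² / ((0.00439)·(0.0319)) = 21.4
Q_c = 21.4 < K_c = 69.2, so the forward reaction proceeds.

to the right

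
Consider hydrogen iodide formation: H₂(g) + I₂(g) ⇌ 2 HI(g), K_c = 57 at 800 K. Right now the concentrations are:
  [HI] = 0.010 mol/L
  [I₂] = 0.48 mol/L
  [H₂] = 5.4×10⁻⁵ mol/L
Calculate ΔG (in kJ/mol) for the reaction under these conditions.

ΔG = -17.9 kJ/mol

Q_c = [HI]² / ([H₂]·[I₂]) = (0.010)² / ((5.4×10⁻⁵)·(0.48)) = 3.86
ΔG = RT ln(Q_c/K_c) = (8.314 J mol⁻¹ K⁻¹)(800 K) × ln(3.86/57)
   = (6.651 kJ/mol)(-2.692) = -17.9 kJ/mol
ΔG < 0, so the forward reaction is spontaneous (proceeds forward).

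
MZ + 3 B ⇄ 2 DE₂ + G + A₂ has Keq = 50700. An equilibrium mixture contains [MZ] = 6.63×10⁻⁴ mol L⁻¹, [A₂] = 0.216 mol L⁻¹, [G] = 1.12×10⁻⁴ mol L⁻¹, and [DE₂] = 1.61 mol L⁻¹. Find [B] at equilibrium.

[B] = 0.0123 mol L⁻¹

At equilibrium, Keq = [DE₂]²·[G]·[A₂] / ([MZ]·[B]³) = 50700.
(1.61)²·(1.12×10⁻⁴)·(0.216) / ((6.63×10⁻⁴)·([B])³) = 50700
[B]³ = 1.87×10⁻⁶ ⇒ [B] = 0.0123 mol L⁻¹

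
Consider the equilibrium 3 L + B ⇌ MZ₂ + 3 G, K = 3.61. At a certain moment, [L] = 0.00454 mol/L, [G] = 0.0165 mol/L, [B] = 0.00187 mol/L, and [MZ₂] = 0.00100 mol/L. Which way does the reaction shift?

Q = [MZ₂]·[G]³ / ([L]³·[B]) = (0.00100)·(0.0165)³ / ((0.00454)³·(0.00187)) = 25.7
Q = 25.7 > K = 3.61, so the reverse reaction proceeds.

reverse (toward reactants)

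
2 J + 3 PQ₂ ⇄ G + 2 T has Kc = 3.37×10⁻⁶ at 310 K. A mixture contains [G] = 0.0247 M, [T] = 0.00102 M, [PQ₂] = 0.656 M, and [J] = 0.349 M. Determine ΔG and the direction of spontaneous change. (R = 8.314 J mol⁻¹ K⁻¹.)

ΔG = -3.88 kJ/mol; the forward reaction is spontaneous

Qc = [G]·[T]² / ([J]²·[PQ₂]³) = (0.0247)·(0.00102)² / ((0.349)²·(0.656)³) = 7.47×10⁻⁷
ΔG = RT ln(Qc/Kc) = (8.314 J mol⁻¹ K⁻¹)(310 K) × ln(7.47×10⁻⁷/3.37×10⁻⁶)
   = (2.577 kJ/mol)(-1.507) = -3.88 kJ/mol
ΔG < 0, so the forward reaction is spontaneous (proceeds forward).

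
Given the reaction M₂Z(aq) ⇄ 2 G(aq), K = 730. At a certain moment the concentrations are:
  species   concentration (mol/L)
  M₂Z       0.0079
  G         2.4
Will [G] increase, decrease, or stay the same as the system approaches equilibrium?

Q = [G]² / [M₂Z] = (2.4)² / (0.0079) = 730
Q = 730 = K; the system is at equilibrium.

stay the same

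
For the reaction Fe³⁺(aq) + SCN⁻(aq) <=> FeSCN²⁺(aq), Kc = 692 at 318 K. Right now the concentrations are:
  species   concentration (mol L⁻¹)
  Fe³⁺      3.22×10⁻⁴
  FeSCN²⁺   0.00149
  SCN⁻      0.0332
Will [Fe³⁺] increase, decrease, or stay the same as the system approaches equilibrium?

Qc = [FeSCN²⁺] / ([Fe³⁺]·[SCN⁻]) = (0.00149) / ((3.22×10⁻⁴)·(0.0332)) = 139
Qc = 139 < Kc = 692: net forward reaction.
Fe³⁺ is a reactant, so it decreases.

decrease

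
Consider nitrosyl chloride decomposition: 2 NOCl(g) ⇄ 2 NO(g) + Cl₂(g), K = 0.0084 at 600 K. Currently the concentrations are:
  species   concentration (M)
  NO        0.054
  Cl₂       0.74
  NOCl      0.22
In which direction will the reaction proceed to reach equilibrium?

toward reactants

Q = [NO]²·[Cl₂] / [NOCl]² = (0.054)²·(0.74) / (0.22)² = 0.045
Q = 0.045 > K = 0.0084, so the reverse reaction proceeds.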